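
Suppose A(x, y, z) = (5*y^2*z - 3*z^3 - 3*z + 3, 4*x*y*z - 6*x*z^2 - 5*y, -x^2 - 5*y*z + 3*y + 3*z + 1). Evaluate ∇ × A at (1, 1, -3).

(∇×A)₁ = ∂A₃/∂y − ∂A₂/∂z = -4*x*y + 12*x*z - 5*z + 3
(∇×A)₂ = ∂A₁/∂z − ∂A₃/∂x = 2*x + 5*y^2 - 9*z^2 - 3
(∇×A)₃ = ∂A₂/∂x − ∂A₁/∂y = -6*y*z - 6*z^2
∇×A = (-4*x*y + 12*x*z - 5*z + 3, 2*x + 5*y^2 - 9*z^2 - 3, -6*y*z - 6*z^2)
At (1, 1, -3): (-22, -77, -36).

(-22, -77, -36)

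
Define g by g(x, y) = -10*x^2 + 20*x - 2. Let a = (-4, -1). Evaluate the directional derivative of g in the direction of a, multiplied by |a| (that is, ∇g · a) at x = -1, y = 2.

∂g/∂x = -20*x + 20
∂g/∂y = 0
∇g at (-1, 2) = (40, 0)
∇g · a = (40)(-4) + (0)(-1) = -160

-160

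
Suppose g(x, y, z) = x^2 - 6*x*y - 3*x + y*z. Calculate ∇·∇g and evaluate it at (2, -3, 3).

2

∂²g/∂x² = 2
∂²g/∂y² = 0
∂²g/∂z² = 0
∇²g = 2
At (2, -3, 3): 2.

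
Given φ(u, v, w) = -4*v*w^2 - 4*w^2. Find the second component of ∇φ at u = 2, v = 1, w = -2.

-16

(∇φ)_2 = ∂φ/∂v = -4*w^2
At (2, 1, -2): -16.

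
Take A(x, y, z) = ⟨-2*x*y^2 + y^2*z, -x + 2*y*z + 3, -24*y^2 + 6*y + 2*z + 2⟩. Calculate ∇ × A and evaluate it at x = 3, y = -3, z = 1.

(156, 9, -31)

(∇×A)₁ = ∂A₃/∂y − ∂A₂/∂z = -50*y + 6
(∇×A)₂ = ∂A₁/∂z − ∂A₃/∂x = y^2
(∇×A)₃ = ∂A₂/∂x − ∂A₁/∂y = 4*x*y - 2*y*z - 1
∇×A = (-50*y + 6, y^2, 4*x*y - 2*y*z - 1)
At (3, -3, 1): (156, 9, -31).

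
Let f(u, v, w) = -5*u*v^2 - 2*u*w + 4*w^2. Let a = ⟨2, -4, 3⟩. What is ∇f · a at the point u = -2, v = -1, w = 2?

∂f/∂u = -5*v^2 - 2*w
∂f/∂v = -10*u*v
∂f/∂w = -2*u + 8*w
∇f at (-2, -1, 2) = (-9, -20, 20)
∇f · a = (-9)(2) + (-20)(-4) + (20)(3) = 122

122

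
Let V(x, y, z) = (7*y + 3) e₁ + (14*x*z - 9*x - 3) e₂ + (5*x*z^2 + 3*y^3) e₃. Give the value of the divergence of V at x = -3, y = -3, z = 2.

∂V₁/∂x = 0
∂V₂/∂y = 0
∂V₃/∂z = 10*x*z
∇·V = 10*x*z
At (-3, -3, 2): -60.

-60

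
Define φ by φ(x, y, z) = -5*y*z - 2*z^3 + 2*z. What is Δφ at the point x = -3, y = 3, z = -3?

36

∂²φ/∂x² = 0
∂²φ/∂y² = 0
∂²φ/∂z² = -12*z
∇²φ = -12*z
At (-3, 3, -3): 36.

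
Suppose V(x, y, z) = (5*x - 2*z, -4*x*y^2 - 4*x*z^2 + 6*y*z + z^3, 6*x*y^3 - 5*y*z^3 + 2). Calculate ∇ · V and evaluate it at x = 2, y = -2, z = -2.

145

∂V₁/∂x = 5
∂V₂/∂y = -8*x*y + 6*z
∂V₃/∂z = -15*y*z^2
∇·V = -8*x*y - 15*y*z^2 + 6*z + 5
At (2, -2, -2): 145.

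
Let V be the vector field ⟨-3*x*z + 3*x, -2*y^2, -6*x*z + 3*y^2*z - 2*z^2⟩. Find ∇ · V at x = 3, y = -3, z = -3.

∂V₁/∂x = -3*z + 3
∂V₂/∂y = -4*y
∂V₃/∂z = -6*x + 3*y^2 - 4*z
∇·V = -6*x + 3*y^2 - 4*y - 7*z + 3
At (3, -3, -3): 45.

45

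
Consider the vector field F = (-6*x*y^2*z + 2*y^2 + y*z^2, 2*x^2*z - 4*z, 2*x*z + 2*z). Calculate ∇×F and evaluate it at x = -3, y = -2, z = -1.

(-14, 78, -53)

(∇×F)₁ = ∂F₃/∂y − ∂F₂/∂z = -2*x^2 + 4
(∇×F)₂ = ∂F₁/∂z − ∂F₃/∂x = -6*x*y^2 + 2*y*z - 2*z
(∇×F)₃ = ∂F₂/∂x − ∂F₁/∂y = 12*x*y*z + 4*x*z - 4*y - z^2
∇×F = (-2*x^2 + 4, -6*x*y^2 + 2*y*z - 2*z, 12*x*y*z + 4*x*z - 4*y - z^2)
At (-3, -2, -1): (-14, 78, -53).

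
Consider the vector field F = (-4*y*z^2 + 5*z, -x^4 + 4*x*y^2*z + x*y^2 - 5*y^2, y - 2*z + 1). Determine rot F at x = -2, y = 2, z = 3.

(∇×F)₁ = ∂F₃/∂y − ∂F₂/∂z = -4*x*y^2 + 1
(∇×F)₂ = ∂F₁/∂z − ∂F₃/∂x = -8*y*z + 5
(∇×F)₃ = ∂F₂/∂x − ∂F₁/∂y = -4*x^3 + 4*y^2*z + y^2 + 4*z^2
∇×F = (-4*x*y^2 + 1, -8*y*z + 5, -4*x^3 + 4*y^2*z + y^2 + 4*z^2)
At (-2, 2, 3): (33, -43, 120).

(33, -43, 120)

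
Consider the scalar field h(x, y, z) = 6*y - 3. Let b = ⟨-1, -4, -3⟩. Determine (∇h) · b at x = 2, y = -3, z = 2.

-24

∂h/∂x = 0
∂h/∂y = 6
∂h/∂z = 0
∇h at (2, -3, 2) = (0, 6, 0)
∇h · b = (0)(-1) + (6)(-4) + (0)(-3) = -24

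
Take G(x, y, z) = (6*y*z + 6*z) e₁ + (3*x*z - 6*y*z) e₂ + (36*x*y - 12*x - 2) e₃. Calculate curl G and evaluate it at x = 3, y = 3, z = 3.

(∇×G)₁ = ∂G₃/∂y − ∂G₂/∂z = 33*x + 6*y
(∇×G)₂ = ∂G₁/∂z − ∂G₃/∂x = -30*y + 18
(∇×G)₃ = ∂G₂/∂x − ∂G₁/∂y = -3*z
∇×G = (33*x + 6*y, -30*y + 18, -3*z)
At (3, 3, 3): (117, -72, -9).

(117, -72, -9)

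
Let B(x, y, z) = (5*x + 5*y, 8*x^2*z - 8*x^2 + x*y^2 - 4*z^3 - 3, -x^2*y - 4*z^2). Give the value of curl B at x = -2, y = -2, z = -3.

(72, 8, 127)

(∇×B)₁ = ∂B₃/∂y − ∂B₂/∂z = -9*x^2 + 12*z^2
(∇×B)₂ = ∂B₁/∂z − ∂B₃/∂x = 2*x*y
(∇×B)₃ = ∂B₂/∂x − ∂B₁/∂y = 16*x*z - 16*x + y^2 - 5
∇×B = (-9*x^2 + 12*z^2, 2*x*y, 16*x*z - 16*x + y^2 - 5)
At (-2, -2, -3): (72, 8, 127).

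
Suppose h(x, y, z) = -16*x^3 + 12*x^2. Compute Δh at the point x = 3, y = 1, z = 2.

∂²h/∂x² = 24*(-4*x + 1)
∂²h/∂y² = 0
∂²h/∂z² = 0
∇²h = -96*x + 24
At (3, 1, 2): -264.

-264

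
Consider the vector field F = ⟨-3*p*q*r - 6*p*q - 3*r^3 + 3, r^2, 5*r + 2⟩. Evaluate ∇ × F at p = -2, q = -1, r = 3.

(∇×F)₁ = ∂F₃/∂q − ∂F₂/∂r = -2*r
(∇×F)₂ = ∂F₁/∂r − ∂F₃/∂p = -3*p*q - 9*r^2
(∇×F)₃ = ∂F₂/∂p − ∂F₁/∂q = 3*p*r + 6*p
∇×F = (-2*r, -3*p*q - 9*r^2, 3*p*r + 6*p)
At (-2, -1, 3): (-6, -87, -30).

(-6, -87, -30)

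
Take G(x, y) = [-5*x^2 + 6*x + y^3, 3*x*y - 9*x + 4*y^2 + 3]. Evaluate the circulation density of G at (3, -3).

-45

∂G₂/∂x = 3*y - 9
∂G₁/∂y = 3*y^2
Scalar curl = -3*y^2 + 3*y - 9
At (3, -3): -45.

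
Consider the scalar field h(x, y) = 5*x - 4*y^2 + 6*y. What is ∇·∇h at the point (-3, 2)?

-8

∂²h/∂x² = 0
∂²h/∂y² = -8
∇²h = -8
At (-3, 2): -8.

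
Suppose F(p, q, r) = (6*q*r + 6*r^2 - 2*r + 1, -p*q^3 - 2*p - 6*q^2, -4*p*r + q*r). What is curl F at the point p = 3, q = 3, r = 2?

(2, 48, -41)

(∇×F)₁ = ∂F₃/∂q − ∂F₂/∂r = r
(∇×F)₂ = ∂F₁/∂r − ∂F₃/∂p = 6*q + 16*r - 2
(∇×F)₃ = ∂F₂/∂p − ∂F₁/∂q = -q^3 - 6*r - 2
∇×F = (r, 6*q + 16*r - 2, -q^3 - 6*r - 2)
At (3, 3, 2): (2, 48, -41).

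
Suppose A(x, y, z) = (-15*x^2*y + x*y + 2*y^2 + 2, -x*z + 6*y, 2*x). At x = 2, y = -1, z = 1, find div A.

∂A₁/∂x = -30*x*y + y
∂A₂/∂y = 6
∂A₃/∂z = 0
∇·A = -30*x*y + y + 6
At (2, -1, 1): 65.

65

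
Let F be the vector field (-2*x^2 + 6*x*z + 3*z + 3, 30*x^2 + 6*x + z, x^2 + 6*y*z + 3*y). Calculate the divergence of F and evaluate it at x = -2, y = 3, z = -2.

∂F₁/∂x = -4*x + 6*z
∂F₂/∂y = 0
∂F₃/∂z = 6*y
∇·F = -4*x + 6*y + 6*z
At (-2, 3, -2): 14.

14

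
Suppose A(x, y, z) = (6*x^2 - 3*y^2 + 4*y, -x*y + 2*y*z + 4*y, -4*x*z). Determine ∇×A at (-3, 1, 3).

(∇×A)₁ = ∂A₃/∂y − ∂A₂/∂z = -2*y
(∇×A)₂ = ∂A₁/∂z − ∂A₃/∂x = 4*z
(∇×A)₃ = ∂A₂/∂x − ∂A₁/∂y = 5*y - 4
∇×A = (-2*y, 4*z, 5*y - 4)
At (-3, 1, 3): (-2, 12, 1).

(-2, 12, 1)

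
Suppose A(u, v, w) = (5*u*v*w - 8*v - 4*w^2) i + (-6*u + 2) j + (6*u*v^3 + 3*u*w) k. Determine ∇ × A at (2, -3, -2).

(∇×A)₁ = ∂A₃/∂v − ∂A₂/∂w = 18*u*v^2
(∇×A)₂ = ∂A₁/∂w − ∂A₃/∂u = 5*u*v - 6*v^3 - 11*w
(∇×A)₃ = ∂A₂/∂u − ∂A₁/∂v = -5*u*w + 2
∇×A = (18*u*v^2, 5*u*v - 6*v^3 - 11*w, -5*u*w + 2)
At (2, -3, -2): (324, 154, 22).

(324, 154, 22)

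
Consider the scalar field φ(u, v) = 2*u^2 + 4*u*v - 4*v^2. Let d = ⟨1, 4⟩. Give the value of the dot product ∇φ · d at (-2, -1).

-12

∂φ/∂u = 4*u + 4*v
∂φ/∂v = 4*u - 8*v
∇φ at (-2, -1) = (-12, 0)
∇φ · d = (-12)(1) + (0)(4) = -12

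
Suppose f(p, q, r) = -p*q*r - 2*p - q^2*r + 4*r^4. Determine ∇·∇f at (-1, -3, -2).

196

∂²f/∂p² = 0
∂²f/∂q² = -2*r
∂²f/∂r² = 48*r^2
∇²f = 48*r^2 - 2*r
At (-1, -3, -2): 196.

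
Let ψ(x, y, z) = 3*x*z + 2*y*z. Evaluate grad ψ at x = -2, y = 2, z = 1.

(3, 2, -2)

∂ψ/∂x = 3*z
∂ψ/∂y = 2*z
∂ψ/∂z = 3*x + 2*y
∇ψ = (3*z, 2*z, 3*x + 2*y)
At (-2, 2, 1): (3, 2, -2).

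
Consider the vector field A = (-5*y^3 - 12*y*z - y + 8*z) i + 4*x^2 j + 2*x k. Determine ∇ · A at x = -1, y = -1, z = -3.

∂A₁/∂x = 0
∂A₂/∂y = 0
∂A₃/∂z = 0
∇·A = 0
At (-1, -1, -3): 0.

0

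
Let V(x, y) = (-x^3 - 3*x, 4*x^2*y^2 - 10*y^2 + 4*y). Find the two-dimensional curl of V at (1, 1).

8

∂V₂/∂x = 8*x*y^2
∂V₁/∂y = 0
Scalar curl = 8*x*y^2
At (1, 1): 8.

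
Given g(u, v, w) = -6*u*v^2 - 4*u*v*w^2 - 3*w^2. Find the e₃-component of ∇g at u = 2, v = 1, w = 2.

-44

(∇g)_3 = ∂g/∂w = -8*u*v*w - 6*w
At (2, 1, 2): -44.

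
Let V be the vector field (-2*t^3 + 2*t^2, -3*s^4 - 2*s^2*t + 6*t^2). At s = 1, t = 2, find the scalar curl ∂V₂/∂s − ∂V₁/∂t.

∂V₂/∂s = -12*s^3 - 4*s*t
∂V₁/∂t = -6*t^2 + 4*t
Scalar curl = -12*s^3 - 4*s*t + 6*t^2 - 4*t
At (1, 2): -4.

-4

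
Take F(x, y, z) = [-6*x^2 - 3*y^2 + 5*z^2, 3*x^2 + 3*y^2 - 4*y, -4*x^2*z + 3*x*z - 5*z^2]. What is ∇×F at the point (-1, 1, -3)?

(∇×F)₁ = ∂F₃/∂y − ∂F₂/∂z = 0
(∇×F)₂ = ∂F₁/∂z − ∂F₃/∂x = 8*x*z + 7*z
(∇×F)₃ = ∂F₂/∂x − ∂F₁/∂y = 6*x + 6*y
∇×F = (0, 8*x*z + 7*z, 6*x + 6*y)
At (-1, 1, -3): (0, 3, 0).

(0, 3, 0)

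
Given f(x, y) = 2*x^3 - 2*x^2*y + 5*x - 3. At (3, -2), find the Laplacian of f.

44

∂²f/∂x² = 4*(3*x - y)
∂²f/∂y² = 0
∇²f = 12*x - 4*y
At (3, -2): 44.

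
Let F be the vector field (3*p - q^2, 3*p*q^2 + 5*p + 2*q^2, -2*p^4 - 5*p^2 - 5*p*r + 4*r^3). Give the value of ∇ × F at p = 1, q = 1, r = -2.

(0, 8, 10)

(∇×F)₁ = ∂F₃/∂q − ∂F₂/∂r = 0
(∇×F)₂ = ∂F₁/∂r − ∂F₃/∂p = 8*p^3 + 10*p + 5*r
(∇×F)₃ = ∂F₂/∂p − ∂F₁/∂q = 3*q^2 + 2*q + 5
∇×F = (0, 8*p^3 + 10*p + 5*r, 3*q^2 + 2*q + 5)
At (1, 1, -2): (0, 8, 10).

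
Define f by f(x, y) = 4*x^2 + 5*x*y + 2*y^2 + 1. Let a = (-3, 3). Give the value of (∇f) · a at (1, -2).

∂f/∂x = 8*x + 5*y
∂f/∂y = 5*x + 4*y
∇f at (1, -2) = (-2, -3)
∇f · a = (-2)(-3) + (-3)(3) = -3

-3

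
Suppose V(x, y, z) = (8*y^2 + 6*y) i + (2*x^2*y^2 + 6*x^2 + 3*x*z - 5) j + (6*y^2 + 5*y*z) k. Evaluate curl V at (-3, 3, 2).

(55, 0, -192)

(∇×V)₁ = ∂V₃/∂y − ∂V₂/∂z = -3*x + 12*y + 5*z
(∇×V)₂ = ∂V₁/∂z − ∂V₃/∂x = 0
(∇×V)₃ = ∂V₂/∂x − ∂V₁/∂y = 4*x*y^2 + 12*x - 16*y + 3*z - 6
∇×V = (-3*x + 12*y + 5*z, 0, 4*x*y^2 + 12*x - 16*y + 3*z - 6)
At (-3, 3, 2): (55, 0, -192).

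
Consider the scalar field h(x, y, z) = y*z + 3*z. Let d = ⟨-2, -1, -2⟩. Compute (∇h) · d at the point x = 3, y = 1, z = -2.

∂h/∂x = 0
∂h/∂y = z
∂h/∂z = y + 3
∇h at (3, 1, -2) = (0, -2, 4)
∇h · d = (0)(-2) + (-2)(-1) + (4)(-2) = -6

-6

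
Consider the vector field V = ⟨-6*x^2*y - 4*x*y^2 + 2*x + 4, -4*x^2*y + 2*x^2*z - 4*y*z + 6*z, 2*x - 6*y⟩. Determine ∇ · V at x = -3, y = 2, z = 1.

∂V₁/∂x = -12*x*y - 4*y^2 + 2
∂V₂/∂y = -4*x^2 - 4*z
∂V₃/∂z = 0
∇·V = -4*x^2 - 12*x*y - 4*y^2 - 4*z + 2
At (-3, 2, 1): 18.

18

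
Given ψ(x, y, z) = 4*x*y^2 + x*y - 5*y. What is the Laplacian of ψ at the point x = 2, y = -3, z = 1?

∂²ψ/∂x² = 0
∂²ψ/∂y² = 8*x
∂²ψ/∂z² = 0
∇²ψ = 8*x
At (2, -3, 1): 16.

16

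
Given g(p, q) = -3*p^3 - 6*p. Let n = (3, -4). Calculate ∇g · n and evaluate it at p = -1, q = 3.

∂g/∂p = -9*p^2 - 6
∂g/∂q = 0
∇g at (-1, 3) = (-15, 0)
∇g · n = (-15)(3) + (0)(-4) = -45

-45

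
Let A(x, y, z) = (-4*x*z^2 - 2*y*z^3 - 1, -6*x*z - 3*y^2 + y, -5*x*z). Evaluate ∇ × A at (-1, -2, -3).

(-6, 69, -36)

(∇×A)₁ = ∂A₃/∂y − ∂A₂/∂z = 6*x
(∇×A)₂ = ∂A₁/∂z − ∂A₃/∂x = -8*x*z - 6*y*z^2 + 5*z
(∇×A)₃ = ∂A₂/∂x − ∂A₁/∂y = 2*z^3 - 6*z
∇×A = (6*x, -8*x*z - 6*y*z^2 + 5*z, 2*z^3 - 6*z)
At (-1, -2, -3): (-6, 69, -36).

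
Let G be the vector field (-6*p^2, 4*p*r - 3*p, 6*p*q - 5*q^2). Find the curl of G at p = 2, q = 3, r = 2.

(-26, -18, 5)

(∇×G)₁ = ∂G₃/∂q − ∂G₂/∂r = 2*p - 10*q
(∇×G)₂ = ∂G₁/∂r − ∂G₃/∂p = -6*q
(∇×G)₃ = ∂G₂/∂p − ∂G₁/∂q = 4*r - 3
∇×G = (2*p - 10*q, -6*q, 4*r - 3)
At (2, 3, 2): (-26, -18, 5).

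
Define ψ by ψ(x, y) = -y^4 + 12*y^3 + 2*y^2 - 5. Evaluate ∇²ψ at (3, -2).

-188

∂²ψ/∂x² = 0
∂²ψ/∂y² = 4*(-3*y^2 + 18*y + 1)
∇²ψ = -12*y^2 + 72*y + 4
At (3, -2): -188.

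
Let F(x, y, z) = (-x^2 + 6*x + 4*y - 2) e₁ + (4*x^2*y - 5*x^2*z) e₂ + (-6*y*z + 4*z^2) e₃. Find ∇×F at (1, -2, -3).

(23, 0, 10)

(∇×F)₁ = ∂F₃/∂y − ∂F₂/∂z = 5*x^2 - 6*z
(∇×F)₂ = ∂F₁/∂z − ∂F₃/∂x = 0
(∇×F)₃ = ∂F₂/∂x − ∂F₁/∂y = 8*x*y - 10*x*z - 4
∇×F = (5*x^2 - 6*z, 0, 8*x*y - 10*x*z - 4)
At (1, -2, -3): (23, 0, 10).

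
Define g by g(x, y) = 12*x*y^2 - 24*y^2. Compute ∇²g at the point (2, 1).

0

∂²g/∂x² = 0
∂²g/∂y² = 24*(x - 2)
∇²g = 24*x - 48
At (2, 1): 0.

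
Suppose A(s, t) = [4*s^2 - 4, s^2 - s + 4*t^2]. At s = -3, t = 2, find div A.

∂A₁/∂s = 8*s
∂A₂/∂t = 8*t
∇·A = 8*s + 8*t
At (-3, 2): -8.

-8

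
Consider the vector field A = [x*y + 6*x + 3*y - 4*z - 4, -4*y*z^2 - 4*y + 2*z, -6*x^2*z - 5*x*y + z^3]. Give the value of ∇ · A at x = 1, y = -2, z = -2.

-10

∂A₁/∂x = y + 6
∂A₂/∂y = -4*z^2 - 4
∂A₃/∂z = -6*x^2 + 3*z^2
∇·A = -6*x^2 + y - z^2 + 2
At (1, -2, -2): -10.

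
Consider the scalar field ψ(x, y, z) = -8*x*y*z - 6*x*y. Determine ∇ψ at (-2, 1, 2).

∂ψ/∂x = -8*y*z - 6*y
∂ψ/∂y = -8*x*z - 6*x
∂ψ/∂z = -8*x*y
∇ψ = (-8*y*z - 6*y, -8*x*z - 6*x, -8*x*y)
At (-2, 1, 2): (-22, 44, 16).

(-22, 44, 16)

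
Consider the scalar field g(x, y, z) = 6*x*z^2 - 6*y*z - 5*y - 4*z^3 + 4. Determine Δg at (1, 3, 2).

∂²g/∂x² = 0
∂²g/∂y² = 0
∂²g/∂z² = 12*(x - 2*z)
∇²g = 12*x - 24*z
At (1, 3, 2): -36.

-36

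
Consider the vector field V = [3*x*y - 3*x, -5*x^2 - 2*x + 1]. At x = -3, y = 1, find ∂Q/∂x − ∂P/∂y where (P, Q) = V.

∂V₂/∂x = -10*x - 2
∂V₁/∂y = 3*x
Scalar curl = -13*x - 2
At (-3, 1): 37.

37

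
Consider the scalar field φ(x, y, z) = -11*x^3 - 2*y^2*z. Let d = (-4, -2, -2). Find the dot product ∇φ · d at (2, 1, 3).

∂φ/∂x = -33*x^2
∂φ/∂y = -4*y*z
∂φ/∂z = -2*y^2
∇φ at (2, 1, 3) = (-132, -12, -2)
∇φ · d = (-132)(-4) + (-12)(-2) + (-2)(-2) = 556

556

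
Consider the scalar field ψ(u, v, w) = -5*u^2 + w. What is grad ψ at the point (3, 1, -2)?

∂ψ/∂u = -10*u
∂ψ/∂v = 0
∂ψ/∂w = 1
∇ψ = (-10*u, 0, 1)
At (3, 1, -2): (-30, 0, 1).

(-30, 0, 1)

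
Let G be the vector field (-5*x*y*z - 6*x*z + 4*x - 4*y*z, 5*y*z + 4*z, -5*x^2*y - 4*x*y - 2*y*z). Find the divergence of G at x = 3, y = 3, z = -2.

30

∂G₁/∂x = -5*y*z - 6*z + 4
∂G₂/∂y = 5*z
∂G₃/∂z = -2*y
∇·G = -5*y*z - 2*y - z + 4
At (3, 3, -2): 30.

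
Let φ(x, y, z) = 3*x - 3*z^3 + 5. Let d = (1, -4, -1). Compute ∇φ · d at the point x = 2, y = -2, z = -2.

∂φ/∂x = 3
∂φ/∂y = 0
∂φ/∂z = -9*z^2
∇φ at (2, -2, -2) = (3, 0, -36)
∇φ · d = (3)(1) + (0)(-4) + (-36)(-1) = 39

39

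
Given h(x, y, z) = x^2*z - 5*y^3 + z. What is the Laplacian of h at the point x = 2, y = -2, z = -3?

∂²h/∂x² = 2*z
∂²h/∂y² = -30*y
∂²h/∂z² = 0
∇²h = -30*y + 2*z
At (2, -2, -3): 54.

54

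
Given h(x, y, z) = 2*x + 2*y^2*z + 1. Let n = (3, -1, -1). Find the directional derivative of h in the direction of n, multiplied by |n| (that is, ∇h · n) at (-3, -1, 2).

∂h/∂x = 2
∂h/∂y = 4*y*z
∂h/∂z = 2*y^2
∇h at (-3, -1, 2) = (2, -8, 2)
∇h · n = (2)(3) + (-8)(-1) + (2)(-1) = 12

12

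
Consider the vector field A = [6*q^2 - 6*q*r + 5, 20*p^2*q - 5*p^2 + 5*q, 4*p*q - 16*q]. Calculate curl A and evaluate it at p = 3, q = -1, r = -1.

(-4, 10, -144)

(∇×A)₁ = ∂A₃/∂q − ∂A₂/∂r = 4*p - 16
(∇×A)₂ = ∂A₁/∂r − ∂A₃/∂p = -10*q
(∇×A)₃ = ∂A₂/∂p − ∂A₁/∂q = 40*p*q - 10*p - 12*q + 6*r
∇×A = (4*p - 16, -10*q, 40*p*q - 10*p - 12*q + 6*r)
At (3, -1, -1): (-4, 10, -144).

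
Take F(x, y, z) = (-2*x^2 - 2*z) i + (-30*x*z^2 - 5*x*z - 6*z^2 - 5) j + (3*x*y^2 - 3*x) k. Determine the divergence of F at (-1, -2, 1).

∂F₁/∂x = -4*x
∂F₂/∂y = 0
∂F₃/∂z = 0
∇·F = -4*x
At (-1, -2, 1): 4.

4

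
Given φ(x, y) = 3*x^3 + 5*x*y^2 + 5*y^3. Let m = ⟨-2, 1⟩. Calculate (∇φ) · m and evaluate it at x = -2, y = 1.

∂φ/∂x = 9*x^2 + 5*y^2
∂φ/∂y = 10*x*y + 15*y^2
∇φ at (-2, 1) = (41, -5)
∇φ · m = (41)(-2) + (-5)(1) = -87

-87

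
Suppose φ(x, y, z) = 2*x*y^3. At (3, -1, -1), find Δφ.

-36

∂²φ/∂x² = 0
∂²φ/∂y² = 12*x*y
∂²φ/∂z² = 0
∇²φ = 12*x*y
At (3, -1, -1): -36.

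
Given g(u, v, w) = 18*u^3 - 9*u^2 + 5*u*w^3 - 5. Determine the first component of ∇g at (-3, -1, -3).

405

(∇g)_1 = ∂g/∂u = 54*u^2 - 18*u + 5*w^3
At (-3, -1, -3): 405.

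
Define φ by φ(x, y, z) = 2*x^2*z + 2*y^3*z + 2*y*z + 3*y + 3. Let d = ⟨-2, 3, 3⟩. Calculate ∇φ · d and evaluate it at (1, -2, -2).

-185

∂φ/∂x = 4*x*z
∂φ/∂y = 6*y^2*z + 2*z + 3
∂φ/∂z = 2*x^2 + 2*y^3 + 2*y
∇φ at (1, -2, -2) = (-8, -49, -18)
∇φ · d = (-8)(-2) + (-49)(3) + (-18)(3) = -185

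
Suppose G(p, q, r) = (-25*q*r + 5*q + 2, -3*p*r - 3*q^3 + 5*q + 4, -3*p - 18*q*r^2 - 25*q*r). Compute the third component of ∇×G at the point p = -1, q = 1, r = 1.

(∇×G)_3 = ∂G₂/∂p − ∂G₁/∂q
= -3*r − (-25*r + 5)
= 22*r - 5
At (-1, 1, 1): 17.

17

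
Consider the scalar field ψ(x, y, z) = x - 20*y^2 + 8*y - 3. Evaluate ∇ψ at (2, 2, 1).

∂ψ/∂x = 1
∂ψ/∂y = -40*y + 8
∂ψ/∂z = 0
∇ψ = (1, -40*y + 8, 0)
At (2, 2, 1): (1, -72, 0).

(1, -72, 0)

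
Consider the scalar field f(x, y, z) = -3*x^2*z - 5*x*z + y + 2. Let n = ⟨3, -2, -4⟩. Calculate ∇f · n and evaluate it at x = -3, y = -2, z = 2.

∂f/∂x = -6*x*z - 5*z
∂f/∂y = 1
∂f/∂z = -3*x^2 - 5*x
∇f at (-3, -2, 2) = (26, 1, -12)
∇f · n = (26)(3) + (1)(-2) + (-12)(-4) = 124

124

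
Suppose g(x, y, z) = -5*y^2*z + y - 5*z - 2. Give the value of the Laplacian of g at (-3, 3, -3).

30

∂²g/∂x² = 0
∂²g/∂y² = -10*z
∂²g/∂z² = 0
∇²g = -10*z
At (-3, 3, -3): 30.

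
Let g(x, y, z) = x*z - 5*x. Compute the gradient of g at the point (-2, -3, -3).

(-8, 0, -2)

∂g/∂x = z - 5
∂g/∂y = 0
∂g/∂z = x
∇g = (z - 5, 0, x)
At (-2, -3, -3): (-8, 0, -2).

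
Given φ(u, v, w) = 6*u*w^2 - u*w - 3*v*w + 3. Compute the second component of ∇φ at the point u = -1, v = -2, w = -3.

(∇φ)_2 = ∂φ/∂v = -3*w
At (-1, -2, -3): 9.

9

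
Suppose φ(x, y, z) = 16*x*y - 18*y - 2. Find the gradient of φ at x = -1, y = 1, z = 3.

∂φ/∂x = 16*y
∂φ/∂y = 16*x - 18
∂φ/∂z = 0
∇φ = (16*y, 16*x - 18, 0)
At (-1, 1, 3): (16, -34, 0).

(16, -34, 0)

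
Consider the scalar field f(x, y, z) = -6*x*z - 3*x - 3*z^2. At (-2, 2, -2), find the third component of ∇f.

24

(∇f)_3 = ∂f/∂z = -6*x - 6*z
At (-2, 2, -2): 24.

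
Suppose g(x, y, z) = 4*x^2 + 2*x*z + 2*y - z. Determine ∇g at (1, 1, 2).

(12, 2, 1)

∂g/∂x = 8*x + 2*z
∂g/∂y = 2
∂g/∂z = 2*x - 1
∇g = (8*x + 2*z, 2, 2*x - 1)
At (1, 1, 2): (12, 2, 1).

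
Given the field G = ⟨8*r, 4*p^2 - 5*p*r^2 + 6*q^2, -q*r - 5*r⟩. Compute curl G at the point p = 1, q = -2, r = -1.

(-9, 8, 3)

(∇×G)₁ = ∂G₃/∂q − ∂G₂/∂r = 10*p*r - r
(∇×G)₂ = ∂G₁/∂r − ∂G₃/∂p = 8
(∇×G)₃ = ∂G₂/∂p − ∂G₁/∂q = 8*p - 5*r^2
∇×G = (10*p*r - r, 8, 8*p - 5*r^2)
At (1, -2, -1): (-9, 8, 3).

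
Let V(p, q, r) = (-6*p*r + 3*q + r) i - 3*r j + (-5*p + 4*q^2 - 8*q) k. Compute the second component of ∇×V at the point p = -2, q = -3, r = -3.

(∇×V)_2 = ∂V₁/∂r − ∂V₃/∂p
= -6*p + 1 − (-5)
= -6*p + 6
At (-2, -3, -3): 18.

18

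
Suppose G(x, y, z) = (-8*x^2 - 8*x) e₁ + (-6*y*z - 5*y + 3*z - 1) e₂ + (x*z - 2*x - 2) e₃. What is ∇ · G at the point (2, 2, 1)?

∂G₁/∂x = -16*x - 8
∂G₂/∂y = -6*z - 5
∂G₃/∂z = x
∇·G = -15*x - 6*z - 13
At (2, 2, 1): -49.

-49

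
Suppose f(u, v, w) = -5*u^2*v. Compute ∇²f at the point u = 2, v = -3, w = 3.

30

∂²f/∂u² = -10*v
∂²f/∂v² = 0
∂²f/∂w² = 0
∇²f = -10*v
At (2, -3, 3): 30.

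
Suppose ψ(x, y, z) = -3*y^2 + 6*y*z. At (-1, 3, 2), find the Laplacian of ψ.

-6

∂²ψ/∂x² = 0
∂²ψ/∂y² = -6
∂²ψ/∂z² = 0
∇²ψ = -6
At (-1, 3, 2): -6.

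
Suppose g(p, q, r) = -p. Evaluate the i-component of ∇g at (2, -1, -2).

-1

(∇g)_1 = ∂g/∂p = -1
At (2, -1, -2): -1.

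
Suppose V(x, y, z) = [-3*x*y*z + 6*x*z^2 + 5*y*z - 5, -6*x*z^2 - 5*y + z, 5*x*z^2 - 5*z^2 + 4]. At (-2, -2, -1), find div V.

∂V₁/∂x = -3*y*z + 6*z^2
∂V₂/∂y = -5
∂V₃/∂z = 10*x*z - 10*z
∇·V = 10*x*z - 3*y*z + 6*z^2 - 10*z - 5
At (-2, -2, -1): 25.

25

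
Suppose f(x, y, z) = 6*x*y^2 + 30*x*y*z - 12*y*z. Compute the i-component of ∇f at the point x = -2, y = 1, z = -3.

-84

(∇f)_1 = ∂f/∂x = 6*y^2 + 30*y*z
At (-2, 1, -3): -84.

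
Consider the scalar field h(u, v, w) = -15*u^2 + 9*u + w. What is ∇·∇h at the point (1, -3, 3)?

-30

∂²h/∂u² = -30
∂²h/∂v² = 0
∂²h/∂w² = 0
∇²h = -30
At (1, -3, 3): -30.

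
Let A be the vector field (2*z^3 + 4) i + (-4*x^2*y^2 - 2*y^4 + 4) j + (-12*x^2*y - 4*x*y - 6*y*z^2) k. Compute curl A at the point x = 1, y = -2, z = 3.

(-70, -2, -32)

(∇×A)₁ = ∂A₃/∂y − ∂A₂/∂z = -12*x^2 - 4*x - 6*z^2
(∇×A)₂ = ∂A₁/∂z − ∂A₃/∂x = 24*x*y + 4*y + 6*z^2
(∇×A)₃ = ∂A₂/∂x − ∂A₁/∂y = -8*x*y^2
∇×A = (-12*x^2 - 4*x - 6*z^2, 24*x*y + 4*y + 6*z^2, -8*x*y^2)
At (1, -2, 3): (-70, -2, -32).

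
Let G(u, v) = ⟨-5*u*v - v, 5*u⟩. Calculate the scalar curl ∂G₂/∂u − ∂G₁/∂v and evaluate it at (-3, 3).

-9

∂G₂/∂u = 5
∂G₁/∂v = -5*u - 1
Scalar curl = 5*u + 6
At (-3, 3): -9.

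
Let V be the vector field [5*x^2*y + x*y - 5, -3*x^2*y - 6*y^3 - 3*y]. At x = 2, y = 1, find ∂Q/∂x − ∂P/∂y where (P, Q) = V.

∂V₂/∂x = -6*x*y
∂V₁/∂y = 5*x^2 + x
Scalar curl = -5*x^2 - 6*x*y - x
At (2, 1): -34.

-34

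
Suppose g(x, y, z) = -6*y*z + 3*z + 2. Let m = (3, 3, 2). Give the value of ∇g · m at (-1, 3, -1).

∂g/∂x = 0
∂g/∂y = -6*z
∂g/∂z = -6*y + 3
∇g at (-1, 3, -1) = (0, 6, -15)
∇g · m = (0)(3) + (6)(3) + (-15)(2) = -12

-12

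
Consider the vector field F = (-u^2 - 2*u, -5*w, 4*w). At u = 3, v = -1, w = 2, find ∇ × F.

(∇×F)₁ = ∂F₃/∂v − ∂F₂/∂w = 5
(∇×F)₂ = ∂F₁/∂w − ∂F₃/∂u = 0
(∇×F)₃ = ∂F₂/∂u − ∂F₁/∂v = 0
∇×F = (5, 0, 0)
At (3, -1, 2): (5, 0, 0).

(5, 0, 0)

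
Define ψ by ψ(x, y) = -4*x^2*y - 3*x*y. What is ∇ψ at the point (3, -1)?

(27, -45)

∂ψ/∂x = -8*x*y - 3*y
∂ψ/∂y = -4*x^2 - 3*x
∇ψ = (-8*x*y - 3*y, -4*x^2 - 3*x)
At (3, -1): (27, -45).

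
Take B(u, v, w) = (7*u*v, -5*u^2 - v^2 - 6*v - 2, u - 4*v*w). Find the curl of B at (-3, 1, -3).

(∇×B)₁ = ∂B₃/∂v − ∂B₂/∂w = -4*w
(∇×B)₂ = ∂B₁/∂w − ∂B₃/∂u = -1
(∇×B)₃ = ∂B₂/∂u − ∂B₁/∂v = -17*u
∇×B = (-4*w, -1, -17*u)
At (-3, 1, -3): (12, -1, 51).

(12, -1, 51)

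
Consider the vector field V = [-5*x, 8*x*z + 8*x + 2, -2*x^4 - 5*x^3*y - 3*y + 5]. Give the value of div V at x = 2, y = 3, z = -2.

-5

∂V₁/∂x = -5
∂V₂/∂y = 0
∂V₃/∂z = 0
∇·V = -5
At (2, 3, -2): -5.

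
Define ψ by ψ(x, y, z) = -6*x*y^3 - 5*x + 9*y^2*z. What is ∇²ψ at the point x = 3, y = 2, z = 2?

-180

∂²ψ/∂x² = 0
∂²ψ/∂y² = 18*(-2*x*y + z)
∂²ψ/∂z² = 0
∇²ψ = -36*x*y + 18*z
At (3, 2, 2): -180.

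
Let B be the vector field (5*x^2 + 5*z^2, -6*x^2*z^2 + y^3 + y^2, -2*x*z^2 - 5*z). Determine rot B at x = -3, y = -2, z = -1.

(∇×B)₁ = ∂B₃/∂y − ∂B₂/∂z = 12*x^2*z
(∇×B)₂ = ∂B₁/∂z − ∂B₃/∂x = 2*z^2 + 10*z
(∇×B)₃ = ∂B₂/∂x − ∂B₁/∂y = -12*x*z^2
∇×B = (12*x^2*z, 2*z^2 + 10*z, -12*x*z^2)
At (-3, -2, -1): (-108, -8, 36).

(-108, -8, 36)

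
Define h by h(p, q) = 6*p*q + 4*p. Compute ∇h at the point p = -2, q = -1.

(-2, -12)

∂h/∂p = 6*q + 4
∂h/∂q = 6*p
∇h = (6*q + 4, 6*p)
At (-2, -1): (-2, -12).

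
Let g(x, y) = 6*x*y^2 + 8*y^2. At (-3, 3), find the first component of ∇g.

54

(∇g)_1 = ∂g/∂x = 6*y^2
At (-3, 3): 54.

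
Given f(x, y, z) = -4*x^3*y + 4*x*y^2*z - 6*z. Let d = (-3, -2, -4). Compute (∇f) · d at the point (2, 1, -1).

∂f/∂x = -12*x^2*y + 4*y^2*z
∂f/∂y = -4*x^3 + 8*x*y*z
∂f/∂z = 4*x*y^2 - 6
∇f at (2, 1, -1) = (-52, -48, 2)
∇f · d = (-52)(-3) + (-48)(-2) + (2)(-4) = 244

244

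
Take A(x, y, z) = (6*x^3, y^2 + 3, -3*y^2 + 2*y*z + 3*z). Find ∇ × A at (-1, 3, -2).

(∇×A)₁ = ∂A₃/∂y − ∂A₂/∂z = -6*y + 2*z
(∇×A)₂ = ∂A₁/∂z − ∂A₃/∂x = 0
(∇×A)₃ = ∂A₂/∂x − ∂A₁/∂y = 0
∇×A = (-6*y + 2*z, 0, 0)
At (-1, 3, -2): (-22, 0, 0).

(-22, 0, 0)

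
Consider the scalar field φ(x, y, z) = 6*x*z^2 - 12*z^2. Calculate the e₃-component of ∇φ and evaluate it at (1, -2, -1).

12

(∇φ)_3 = ∂φ/∂z = 12*x*z - 24*z
At (1, -2, -1): 12.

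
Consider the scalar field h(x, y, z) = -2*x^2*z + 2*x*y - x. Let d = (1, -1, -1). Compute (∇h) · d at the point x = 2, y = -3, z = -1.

5

∂h/∂x = -4*x*z + 2*y - 1
∂h/∂y = 2*x
∂h/∂z = -2*x^2
∇h at (2, -3, -1) = (1, 4, -8)
∇h · d = (1)(1) + (4)(-1) + (-8)(-1) = 5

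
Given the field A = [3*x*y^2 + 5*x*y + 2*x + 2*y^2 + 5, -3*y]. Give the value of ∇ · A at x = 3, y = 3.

∂A₁/∂x = 3*y^2 + 5*y + 2
∂A₂/∂y = -3
∇·A = 3*y^2 + 5*y - 1
At (3, 3): 41.

41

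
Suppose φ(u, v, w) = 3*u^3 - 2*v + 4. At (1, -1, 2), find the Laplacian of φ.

∂²φ/∂u² = 18*u
∂²φ/∂v² = 0
∂²φ/∂w² = 0
∇²φ = 18*u
At (1, -1, 2): 18.

18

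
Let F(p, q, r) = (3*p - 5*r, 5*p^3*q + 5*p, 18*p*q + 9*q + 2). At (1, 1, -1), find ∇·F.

8

∂F₁/∂p = 3
∂F₂/∂q = 5*p^3
∂F₃/∂r = 0
∇·F = 5*p^3 + 3
At (1, 1, -1): 8.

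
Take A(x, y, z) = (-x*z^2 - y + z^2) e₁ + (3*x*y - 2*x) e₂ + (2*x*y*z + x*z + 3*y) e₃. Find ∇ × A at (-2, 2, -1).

(7, -1, 5)

(∇×A)₁ = ∂A₃/∂y − ∂A₂/∂z = 2*x*z + 3
(∇×A)₂ = ∂A₁/∂z − ∂A₃/∂x = -2*x*z - 2*y*z + z
(∇×A)₃ = ∂A₂/∂x − ∂A₁/∂y = 3*y - 1
∇×A = (2*x*z + 3, -2*x*z - 2*y*z + z, 3*y - 1)
At (-2, 2, -1): (7, -1, 5).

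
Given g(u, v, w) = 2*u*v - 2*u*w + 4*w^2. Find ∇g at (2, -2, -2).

(0, 4, -20)

∂g/∂u = 2*v - 2*w
∂g/∂v = 2*u
∂g/∂w = -2*u + 8*w
∇g = (2*v - 2*w, 2*u, -2*u + 8*w)
At (2, -2, -2): (0, 4, -20).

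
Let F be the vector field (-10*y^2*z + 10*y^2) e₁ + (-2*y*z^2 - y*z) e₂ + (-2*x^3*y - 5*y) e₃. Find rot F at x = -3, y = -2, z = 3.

(∇×F)₁ = ∂F₃/∂y − ∂F₂/∂z = -2*x^3 + 4*y*z + y - 5
(∇×F)₂ = ∂F₁/∂z − ∂F₃/∂x = 6*x^2*y - 10*y^2
(∇×F)₃ = ∂F₂/∂x − ∂F₁/∂y = 20*y*z - 20*y
∇×F = (-2*x^3 + 4*y*z + y - 5, 6*x^2*y - 10*y^2, 20*y*z - 20*y)
At (-3, -2, 3): (23, -148, -80).

(23, -148, -80)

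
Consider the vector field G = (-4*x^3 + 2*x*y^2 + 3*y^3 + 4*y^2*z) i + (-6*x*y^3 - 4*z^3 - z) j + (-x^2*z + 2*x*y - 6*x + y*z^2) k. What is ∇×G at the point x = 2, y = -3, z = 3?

(∇×G)₁ = ∂G₃/∂y − ∂G₂/∂z = 2*x + 13*z^2 + 1
(∇×G)₂ = ∂G₁/∂z − ∂G₃/∂x = 2*x*z + 4*y^2 - 2*y + 6
(∇×G)₃ = ∂G₂/∂x − ∂G₁/∂y = -4*x*y - 6*y^3 - 9*y^2 - 8*y*z
∇×G = (2*x + 13*z^2 + 1, 2*x*z + 4*y^2 - 2*y + 6, -4*x*y - 6*y^3 - 9*y^2 - 8*y*z)
At (2, -3, 3): (122, 60, 177).

(122, 60, 177)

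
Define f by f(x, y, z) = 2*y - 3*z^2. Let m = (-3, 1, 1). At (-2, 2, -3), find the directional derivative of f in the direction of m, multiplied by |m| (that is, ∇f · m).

∂f/∂x = 0
∂f/∂y = 2
∂f/∂z = -6*z
∇f at (-2, 2, -3) = (0, 2, 18)
∇f · m = (0)(-3) + (2)(1) + (18)(1) = 20

20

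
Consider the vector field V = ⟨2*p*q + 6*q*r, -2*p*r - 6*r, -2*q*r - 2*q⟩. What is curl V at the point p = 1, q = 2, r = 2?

(2, 12, -18)

(∇×V)₁ = ∂V₃/∂q − ∂V₂/∂r = 2*p - 2*r + 4
(∇×V)₂ = ∂V₁/∂r − ∂V₃/∂p = 6*q
(∇×V)₃ = ∂V₂/∂p − ∂V₁/∂q = -2*p - 8*r
∇×V = (2*p - 2*r + 4, 6*q, -2*p - 8*r)
At (1, 2, 2): (2, 12, -18).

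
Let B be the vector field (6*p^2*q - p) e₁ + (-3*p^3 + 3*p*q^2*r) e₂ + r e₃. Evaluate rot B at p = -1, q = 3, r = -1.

(27, 0, -42)

(∇×B)₁ = ∂B₃/∂q − ∂B₂/∂r = -3*p*q^2
(∇×B)₂ = ∂B₁/∂r − ∂B₃/∂p = 0
(∇×B)₃ = ∂B₂/∂p − ∂B₁/∂q = -15*p^2 + 3*q^2*r
∇×B = (-3*p*q^2, 0, -15*p^2 + 3*q^2*r)
At (-1, 3, -1): (27, 0, -42).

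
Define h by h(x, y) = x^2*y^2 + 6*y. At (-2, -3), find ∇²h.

∂²h/∂x² = 2*y^2
∂²h/∂y² = 2*x^2
∇²h = 2*x^2 + 2*y^2
At (-2, -3): 26.

26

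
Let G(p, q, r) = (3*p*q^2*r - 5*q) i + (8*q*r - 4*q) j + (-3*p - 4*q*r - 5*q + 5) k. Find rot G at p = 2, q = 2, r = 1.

(∇×G)₁ = ∂G₃/∂q − ∂G₂/∂r = -8*q - 4*r - 5
(∇×G)₂ = ∂G₁/∂r − ∂G₃/∂p = 3*p*q^2 + 3
(∇×G)₃ = ∂G₂/∂p − ∂G₁/∂q = -6*p*q*r + 5
∇×G = (-8*q - 4*r - 5, 3*p*q^2 + 3, -6*p*q*r + 5)
At (2, 2, 1): (-25, 27, -19).

(-25, 27, -19)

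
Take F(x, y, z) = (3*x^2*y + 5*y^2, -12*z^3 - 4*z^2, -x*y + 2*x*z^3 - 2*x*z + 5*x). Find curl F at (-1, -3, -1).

(29, -8, 27)

(∇×F)₁ = ∂F₃/∂y − ∂F₂/∂z = -x + 36*z^2 + 8*z
(∇×F)₂ = ∂F₁/∂z − ∂F₃/∂x = y - 2*z^3 + 2*z - 5
(∇×F)₃ = ∂F₂/∂x − ∂F₁/∂y = -3*x^2 - 10*y
∇×F = (-x + 36*z^2 + 8*z, y - 2*z^3 + 2*z - 5, -3*x^2 - 10*y)
At (-1, -3, -1): (29, -8, 27).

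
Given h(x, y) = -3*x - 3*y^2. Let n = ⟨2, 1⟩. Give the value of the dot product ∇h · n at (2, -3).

∂h/∂x = -3
∂h/∂y = -6*y
∇h at (2, -3) = (-3, 18)
∇h · n = (-3)(2) + (18)(1) = 12

12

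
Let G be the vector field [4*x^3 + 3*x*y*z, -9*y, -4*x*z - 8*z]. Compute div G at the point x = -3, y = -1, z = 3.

∂G₁/∂x = 12*x^2 + 3*y*z
∂G₂/∂y = -9
∂G₃/∂z = -4*x - 8
∇·G = 12*x^2 - 4*x + 3*y*z - 17
At (-3, -1, 3): 94.

94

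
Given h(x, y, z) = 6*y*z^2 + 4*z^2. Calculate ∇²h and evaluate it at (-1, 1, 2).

20

∂²h/∂x² = 0
∂²h/∂y² = 0
∂²h/∂z² = 4*(3*y + 2)
∇²h = 12*y + 8
At (-1, 1, 2): 20.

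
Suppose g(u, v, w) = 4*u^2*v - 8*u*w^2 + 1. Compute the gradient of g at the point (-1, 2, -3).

(-88, 4, -48)

∂g/∂u = 8*u*v - 8*w^2
∂g/∂v = 4*u^2
∂g/∂w = -16*u*w
∇g = (8*u*v - 8*w^2, 4*u^2, -16*u*w)
At (-1, 2, -3): (-88, 4, -48).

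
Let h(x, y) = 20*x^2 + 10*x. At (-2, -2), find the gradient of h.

∂h/∂x = 40*x + 10
∂h/∂y = 0
∇h = (40*x + 10, 0)
At (-2, -2): (-70, 0).

(-70, 0)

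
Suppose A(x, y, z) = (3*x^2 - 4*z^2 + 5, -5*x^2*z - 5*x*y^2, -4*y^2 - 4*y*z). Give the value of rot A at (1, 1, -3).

(9, 24, 25)

(∇×A)₁ = ∂A₃/∂y − ∂A₂/∂z = 5*x^2 - 8*y - 4*z
(∇×A)₂ = ∂A₁/∂z − ∂A₃/∂x = -8*z
(∇×A)₃ = ∂A₂/∂x − ∂A₁/∂y = -10*x*z - 5*y^2
∇×A = (5*x^2 - 8*y - 4*z, -8*z, -10*x*z - 5*y^2)
At (1, 1, -3): (9, 24, 25).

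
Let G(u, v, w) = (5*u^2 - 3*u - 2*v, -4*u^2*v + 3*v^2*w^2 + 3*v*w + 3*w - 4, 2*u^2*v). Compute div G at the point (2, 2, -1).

∂G₁/∂u = 10*u - 3
∂G₂/∂v = -4*u^2 + 6*v*w^2 + 3*w
∂G₃/∂w = 0
∇·G = -4*u^2 + 10*u + 6*v*w^2 + 3*w - 3
At (2, 2, -1): 10.

10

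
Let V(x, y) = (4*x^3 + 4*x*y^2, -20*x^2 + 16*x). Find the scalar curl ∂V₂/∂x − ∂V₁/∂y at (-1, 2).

72

∂V₂/∂x = -40*x + 16
∂V₁/∂y = 8*x*y
Scalar curl = -8*x*y - 40*x + 16
At (-1, 2): 72.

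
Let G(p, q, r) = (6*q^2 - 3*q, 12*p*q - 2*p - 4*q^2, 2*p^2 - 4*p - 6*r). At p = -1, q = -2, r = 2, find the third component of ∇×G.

1

(∇×G)_3 = ∂G₂/∂p − ∂G₁/∂q
= 12*q - 2 − (12*q - 3)
= 1
At (-1, -2, 2): 1.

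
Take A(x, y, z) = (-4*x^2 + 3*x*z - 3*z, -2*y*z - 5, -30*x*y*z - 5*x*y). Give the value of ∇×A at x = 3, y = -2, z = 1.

(∇×A)₁ = ∂A₃/∂y − ∂A₂/∂z = -30*x*z - 5*x + 2*y
(∇×A)₂ = ∂A₁/∂z − ∂A₃/∂x = 3*x + 30*y*z + 5*y - 3
(∇×A)₃ = ∂A₂/∂x − ∂A₁/∂y = 0
∇×A = (-30*x*z - 5*x + 2*y, 3*x + 30*y*z + 5*y - 3, 0)
At (3, -2, 1): (-109, -64, 0).

(-109, -64, 0)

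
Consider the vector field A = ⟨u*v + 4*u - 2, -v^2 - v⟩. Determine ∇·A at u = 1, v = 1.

∂A₁/∂u = v + 4
∂A₂/∂v = -2*v - 1
∇·A = -v + 3
At (1, 1): 2.

2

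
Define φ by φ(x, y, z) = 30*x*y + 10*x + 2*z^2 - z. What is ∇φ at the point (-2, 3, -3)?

(100, -60, -13)

∂φ/∂x = 30*y + 10
∂φ/∂y = 30*x
∂φ/∂z = 4*z - 1
∇φ = (30*y + 10, 30*x, 4*z - 1)
At (-2, 3, -3): (100, -60, -13).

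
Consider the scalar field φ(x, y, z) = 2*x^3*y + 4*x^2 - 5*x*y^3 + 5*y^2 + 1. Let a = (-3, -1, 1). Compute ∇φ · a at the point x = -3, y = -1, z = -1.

238

∂φ/∂x = 6*x^2*y + 8*x - 5*y^3
∂φ/∂y = 2*x^3 - 15*x*y^2 + 10*y
∂φ/∂z = 0
∇φ at (-3, -1, -1) = (-73, -19, 0)
∇φ · a = (-73)(-3) + (-19)(-1) + (0)(1) = 238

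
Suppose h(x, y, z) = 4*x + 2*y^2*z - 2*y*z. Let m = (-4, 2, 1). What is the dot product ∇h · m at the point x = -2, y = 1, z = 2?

∂h/∂x = 4
∂h/∂y = 4*y*z - 2*z
∂h/∂z = 2*y^2 - 2*y
∇h at (-2, 1, 2) = (4, 4, 0)
∇h · m = (4)(-4) + (4)(2) + (0)(1) = -8

-8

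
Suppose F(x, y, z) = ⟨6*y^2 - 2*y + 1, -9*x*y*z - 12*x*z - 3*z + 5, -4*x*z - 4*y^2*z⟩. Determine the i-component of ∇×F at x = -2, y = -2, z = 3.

(∇×F)_1 = ∂F₃/∂y − ∂F₂/∂z
= -8*y*z − (-9*x*y - 12*x - 3)
= 9*x*y + 12*x - 8*y*z + 3
At (-2, -2, 3): 63.

63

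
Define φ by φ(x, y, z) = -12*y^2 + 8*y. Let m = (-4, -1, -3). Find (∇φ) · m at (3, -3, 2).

∂φ/∂x = 0
∂φ/∂y = -24*y + 8
∂φ/∂z = 0
∇φ at (3, -3, 2) = (0, 80, 0)
∇φ · m = (0)(-4) + (80)(-1) + (0)(-3) = -80

-80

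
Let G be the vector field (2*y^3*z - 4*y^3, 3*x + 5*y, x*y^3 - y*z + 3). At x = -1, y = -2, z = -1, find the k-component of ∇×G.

75

(∇×G)_3 = ∂G₂/∂x − ∂G₁/∂y
= 3 − (6*y^2*z - 12*y^2)
= -6*y^2*z + 12*y^2 + 3
At (-1, -2, -1): 75.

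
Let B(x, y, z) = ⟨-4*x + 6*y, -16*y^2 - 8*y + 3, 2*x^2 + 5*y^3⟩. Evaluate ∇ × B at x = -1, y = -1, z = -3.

(15, 4, -6)

(∇×B)₁ = ∂B₃/∂y − ∂B₂/∂z = 15*y^2
(∇×B)₂ = ∂B₁/∂z − ∂B₃/∂x = -4*x
(∇×B)₃ = ∂B₂/∂x − ∂B₁/∂y = -6
∇×B = (15*y^2, -4*x, -6)
At (-1, -1, -3): (15, 4, -6).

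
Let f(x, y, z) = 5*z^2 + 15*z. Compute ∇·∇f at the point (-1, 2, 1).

∂²f/∂x² = 0
∂²f/∂y² = 0
∂²f/∂z² = 10
∇²f = 10
At (-1, 2, 1): 10.

10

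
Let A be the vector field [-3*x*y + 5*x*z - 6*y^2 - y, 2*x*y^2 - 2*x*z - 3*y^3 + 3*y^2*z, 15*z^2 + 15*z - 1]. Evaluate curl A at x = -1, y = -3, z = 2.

(∇×A)₁ = ∂A₃/∂y − ∂A₂/∂z = 2*x - 3*y^2
(∇×A)₂ = ∂A₁/∂z − ∂A₃/∂x = 5*x
(∇×A)₃ = ∂A₂/∂x − ∂A₁/∂y = 3*x + 2*y^2 + 12*y - 2*z + 1
∇×A = (2*x - 3*y^2, 5*x, 3*x + 2*y^2 + 12*y - 2*z + 1)
At (-1, -3, 2): (-29, -5, -24).

(-29, -5, -24)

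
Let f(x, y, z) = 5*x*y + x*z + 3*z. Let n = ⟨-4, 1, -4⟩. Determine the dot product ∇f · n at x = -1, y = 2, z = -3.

-41

∂f/∂x = 5*y + z
∂f/∂y = 5*x
∂f/∂z = x + 3
∇f at (-1, 2, -3) = (7, -5, 2)
∇f · n = (7)(-4) + (-5)(1) + (2)(-4) = -41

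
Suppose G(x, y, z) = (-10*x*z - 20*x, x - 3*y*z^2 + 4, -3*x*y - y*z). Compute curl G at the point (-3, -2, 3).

(∇×G)₁ = ∂G₃/∂y − ∂G₂/∂z = -3*x + 6*y*z - z
(∇×G)₂ = ∂G₁/∂z − ∂G₃/∂x = -10*x + 3*y
(∇×G)₃ = ∂G₂/∂x − ∂G₁/∂y = 1
∇×G = (-3*x + 6*y*z - z, -10*x + 3*y, 1)
At (-3, -2, 3): (-30, 24, 1).

(-30, 24, 1)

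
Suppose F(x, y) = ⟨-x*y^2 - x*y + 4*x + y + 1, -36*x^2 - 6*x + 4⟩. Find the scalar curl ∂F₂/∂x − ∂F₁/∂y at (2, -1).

∂F₂/∂x = -72*x - 6
∂F₁/∂y = -2*x*y - x + 1
Scalar curl = 2*x*y - 71*x - 7
At (2, -1): -153.

-153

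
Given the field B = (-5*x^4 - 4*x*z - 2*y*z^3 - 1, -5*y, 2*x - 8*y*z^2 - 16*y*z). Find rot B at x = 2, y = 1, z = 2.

(∇×B)₁ = ∂B₃/∂y − ∂B₂/∂z = -8*z^2 - 16*z
(∇×B)₂ = ∂B₁/∂z − ∂B₃/∂x = -4*x - 6*y*z^2 - 2
(∇×B)₃ = ∂B₂/∂x − ∂B₁/∂y = 2*z^3
∇×B = (-8*z^2 - 16*z, -4*x - 6*y*z^2 - 2, 2*z^3)
At (2, 1, 2): (-64, -34, 16).

(-64, -34, 16)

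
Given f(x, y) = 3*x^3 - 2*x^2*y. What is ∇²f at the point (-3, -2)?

∂²f/∂x² = 2*(9*x - 2*y)
∂²f/∂y² = 0
∇²f = 18*x - 4*y
At (-3, -2): -46.

-46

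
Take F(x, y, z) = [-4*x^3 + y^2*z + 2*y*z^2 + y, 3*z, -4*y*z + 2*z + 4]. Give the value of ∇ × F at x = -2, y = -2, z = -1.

(1, 12, -7)

(∇×F)₁ = ∂F₃/∂y − ∂F₂/∂z = -4*z - 3
(∇×F)₂ = ∂F₁/∂z − ∂F₃/∂x = y^2 + 4*y*z
(∇×F)₃ = ∂F₂/∂x − ∂F₁/∂y = -2*y*z - 2*z^2 - 1
∇×F = (-4*z - 3, y^2 + 4*y*z, -2*y*z - 2*z^2 - 1)
At (-2, -2, -1): (1, 12, -7).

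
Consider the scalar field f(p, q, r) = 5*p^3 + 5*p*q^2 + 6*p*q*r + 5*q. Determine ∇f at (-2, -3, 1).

(87, 53, 36)

∂f/∂p = 15*p^2 + 5*q^2 + 6*q*r
∂f/∂q = 10*p*q + 6*p*r + 5
∂f/∂r = 6*p*q
∇f = (15*p^2 + 5*q^2 + 6*q*r, 10*p*q + 6*p*r + 5, 6*p*q)
At (-2, -3, 1): (87, 53, 36).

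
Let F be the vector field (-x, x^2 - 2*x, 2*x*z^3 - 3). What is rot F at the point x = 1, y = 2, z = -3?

(0, 54, 0)

(∇×F)₁ = ∂F₃/∂y − ∂F₂/∂z = 0
(∇×F)₂ = ∂F₁/∂z − ∂F₃/∂x = -2*z^3
(∇×F)₃ = ∂F₂/∂x − ∂F₁/∂y = 2*x - 2
∇×F = (0, -2*z^3, 2*x - 2)
At (1, 2, -3): (0, 54, 0).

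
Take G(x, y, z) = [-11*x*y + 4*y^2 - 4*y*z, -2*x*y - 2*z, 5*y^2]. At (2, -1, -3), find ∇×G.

(∇×G)₁ = ∂G₃/∂y − ∂G₂/∂z = 10*y + 2
(∇×G)₂ = ∂G₁/∂z − ∂G₃/∂x = -4*y
(∇×G)₃ = ∂G₂/∂x − ∂G₁/∂y = 11*x - 10*y + 4*z
∇×G = (10*y + 2, -4*y, 11*x - 10*y + 4*z)
At (2, -1, -3): (-8, 4, 20).

(-8, 4, 20)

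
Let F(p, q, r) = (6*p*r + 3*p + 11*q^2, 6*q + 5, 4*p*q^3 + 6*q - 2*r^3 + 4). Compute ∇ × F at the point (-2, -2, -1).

(-90, 20, 44)

(∇×F)₁ = ∂F₃/∂q − ∂F₂/∂r = 12*p*q^2 + 6
(∇×F)₂ = ∂F₁/∂r − ∂F₃/∂p = 6*p - 4*q^3
(∇×F)₃ = ∂F₂/∂p − ∂F₁/∂q = -22*q
∇×F = (12*p*q^2 + 6, 6*p - 4*q^3, -22*q)
At (-2, -2, -1): (-90, 20, 44).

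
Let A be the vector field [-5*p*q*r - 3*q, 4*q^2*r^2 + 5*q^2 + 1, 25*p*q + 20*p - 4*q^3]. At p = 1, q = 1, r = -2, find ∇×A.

(29, -50, -7)

(∇×A)₁ = ∂A₃/∂q − ∂A₂/∂r = 25*p - 8*q^2*r - 12*q^2
(∇×A)₂ = ∂A₁/∂r − ∂A₃/∂p = -5*p*q - 25*q - 20
(∇×A)₃ = ∂A₂/∂p − ∂A₁/∂q = 5*p*r + 3
∇×A = (25*p - 8*q^2*r - 12*q^2, -5*p*q - 25*q - 20, 5*p*r + 3)
At (1, 1, -2): (29, -50, -7).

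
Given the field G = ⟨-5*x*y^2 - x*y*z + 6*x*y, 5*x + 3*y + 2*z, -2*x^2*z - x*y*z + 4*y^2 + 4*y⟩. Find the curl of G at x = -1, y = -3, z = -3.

(∇×G)₁ = ∂G₃/∂y − ∂G₂/∂z = -x*z + 8*y + 2
(∇×G)₂ = ∂G₁/∂z − ∂G₃/∂x = -x*y + 4*x*z + y*z
(∇×G)₃ = ∂G₂/∂x − ∂G₁/∂y = 10*x*y + x*z - 6*x + 5
∇×G = (-x*z + 8*y + 2, -x*y + 4*x*z + y*z, 10*x*y + x*z - 6*x + 5)
At (-1, -3, -3): (-25, 18, 44).

(-25, 18, 44)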